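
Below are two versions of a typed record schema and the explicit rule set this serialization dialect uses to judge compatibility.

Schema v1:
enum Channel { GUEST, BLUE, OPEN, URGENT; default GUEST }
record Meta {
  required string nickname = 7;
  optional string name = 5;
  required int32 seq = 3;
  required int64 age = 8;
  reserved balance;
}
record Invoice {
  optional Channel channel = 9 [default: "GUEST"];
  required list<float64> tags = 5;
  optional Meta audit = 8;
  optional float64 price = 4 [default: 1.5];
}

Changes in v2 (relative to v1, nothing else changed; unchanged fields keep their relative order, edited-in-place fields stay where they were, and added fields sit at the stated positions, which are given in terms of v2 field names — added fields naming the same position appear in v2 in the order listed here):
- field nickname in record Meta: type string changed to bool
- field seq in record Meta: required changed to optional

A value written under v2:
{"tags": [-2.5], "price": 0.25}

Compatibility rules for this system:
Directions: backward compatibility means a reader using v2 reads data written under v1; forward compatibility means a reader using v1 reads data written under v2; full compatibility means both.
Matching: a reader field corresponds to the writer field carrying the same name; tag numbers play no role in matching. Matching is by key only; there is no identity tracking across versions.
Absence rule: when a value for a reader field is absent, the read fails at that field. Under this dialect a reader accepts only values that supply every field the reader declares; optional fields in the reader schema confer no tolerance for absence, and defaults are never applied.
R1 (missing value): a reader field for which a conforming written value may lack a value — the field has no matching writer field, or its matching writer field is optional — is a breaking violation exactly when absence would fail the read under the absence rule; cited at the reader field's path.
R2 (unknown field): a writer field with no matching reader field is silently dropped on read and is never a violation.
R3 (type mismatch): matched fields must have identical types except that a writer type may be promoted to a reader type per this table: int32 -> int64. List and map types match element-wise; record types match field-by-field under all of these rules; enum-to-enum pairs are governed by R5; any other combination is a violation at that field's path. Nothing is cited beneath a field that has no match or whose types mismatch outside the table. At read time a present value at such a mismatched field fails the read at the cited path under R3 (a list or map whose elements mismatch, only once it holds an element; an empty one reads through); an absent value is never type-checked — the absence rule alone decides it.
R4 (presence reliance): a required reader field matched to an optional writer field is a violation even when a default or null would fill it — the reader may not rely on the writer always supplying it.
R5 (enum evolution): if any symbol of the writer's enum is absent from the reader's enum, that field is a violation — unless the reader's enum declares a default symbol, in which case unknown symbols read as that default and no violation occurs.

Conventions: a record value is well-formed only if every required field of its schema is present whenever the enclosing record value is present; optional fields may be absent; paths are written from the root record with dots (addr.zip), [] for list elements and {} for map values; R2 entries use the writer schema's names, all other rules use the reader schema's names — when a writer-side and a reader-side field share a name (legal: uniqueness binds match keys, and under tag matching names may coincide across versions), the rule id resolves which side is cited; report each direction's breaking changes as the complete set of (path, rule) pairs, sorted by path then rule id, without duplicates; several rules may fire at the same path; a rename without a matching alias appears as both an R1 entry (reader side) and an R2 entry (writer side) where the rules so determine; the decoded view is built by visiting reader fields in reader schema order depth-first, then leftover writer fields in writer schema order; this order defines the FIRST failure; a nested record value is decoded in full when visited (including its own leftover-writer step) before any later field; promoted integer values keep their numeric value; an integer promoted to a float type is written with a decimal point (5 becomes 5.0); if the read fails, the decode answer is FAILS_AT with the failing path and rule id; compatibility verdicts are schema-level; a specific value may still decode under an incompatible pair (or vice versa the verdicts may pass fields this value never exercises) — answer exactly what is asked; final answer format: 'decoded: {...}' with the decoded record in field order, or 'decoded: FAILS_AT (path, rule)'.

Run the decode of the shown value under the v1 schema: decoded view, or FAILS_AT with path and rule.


decoded: FAILS_AT (channel, R1)

arrows below run writer -> reader for Invoice
decode walk for Invoice under reader schema v1:
  read fails at channel under R1 (no fill)
  => FAILS_AT (channel, R1)
the other Invoice changes do not affect what is asked:
  field nickname in record Meta: type string changed to bool -> changes Invoice's schema-level verdicts only — the decode of this value is the same
  field seq in record Meta: required changed to optional -> changes Invoice's schema-level verdicts only — the decode of this value is the same


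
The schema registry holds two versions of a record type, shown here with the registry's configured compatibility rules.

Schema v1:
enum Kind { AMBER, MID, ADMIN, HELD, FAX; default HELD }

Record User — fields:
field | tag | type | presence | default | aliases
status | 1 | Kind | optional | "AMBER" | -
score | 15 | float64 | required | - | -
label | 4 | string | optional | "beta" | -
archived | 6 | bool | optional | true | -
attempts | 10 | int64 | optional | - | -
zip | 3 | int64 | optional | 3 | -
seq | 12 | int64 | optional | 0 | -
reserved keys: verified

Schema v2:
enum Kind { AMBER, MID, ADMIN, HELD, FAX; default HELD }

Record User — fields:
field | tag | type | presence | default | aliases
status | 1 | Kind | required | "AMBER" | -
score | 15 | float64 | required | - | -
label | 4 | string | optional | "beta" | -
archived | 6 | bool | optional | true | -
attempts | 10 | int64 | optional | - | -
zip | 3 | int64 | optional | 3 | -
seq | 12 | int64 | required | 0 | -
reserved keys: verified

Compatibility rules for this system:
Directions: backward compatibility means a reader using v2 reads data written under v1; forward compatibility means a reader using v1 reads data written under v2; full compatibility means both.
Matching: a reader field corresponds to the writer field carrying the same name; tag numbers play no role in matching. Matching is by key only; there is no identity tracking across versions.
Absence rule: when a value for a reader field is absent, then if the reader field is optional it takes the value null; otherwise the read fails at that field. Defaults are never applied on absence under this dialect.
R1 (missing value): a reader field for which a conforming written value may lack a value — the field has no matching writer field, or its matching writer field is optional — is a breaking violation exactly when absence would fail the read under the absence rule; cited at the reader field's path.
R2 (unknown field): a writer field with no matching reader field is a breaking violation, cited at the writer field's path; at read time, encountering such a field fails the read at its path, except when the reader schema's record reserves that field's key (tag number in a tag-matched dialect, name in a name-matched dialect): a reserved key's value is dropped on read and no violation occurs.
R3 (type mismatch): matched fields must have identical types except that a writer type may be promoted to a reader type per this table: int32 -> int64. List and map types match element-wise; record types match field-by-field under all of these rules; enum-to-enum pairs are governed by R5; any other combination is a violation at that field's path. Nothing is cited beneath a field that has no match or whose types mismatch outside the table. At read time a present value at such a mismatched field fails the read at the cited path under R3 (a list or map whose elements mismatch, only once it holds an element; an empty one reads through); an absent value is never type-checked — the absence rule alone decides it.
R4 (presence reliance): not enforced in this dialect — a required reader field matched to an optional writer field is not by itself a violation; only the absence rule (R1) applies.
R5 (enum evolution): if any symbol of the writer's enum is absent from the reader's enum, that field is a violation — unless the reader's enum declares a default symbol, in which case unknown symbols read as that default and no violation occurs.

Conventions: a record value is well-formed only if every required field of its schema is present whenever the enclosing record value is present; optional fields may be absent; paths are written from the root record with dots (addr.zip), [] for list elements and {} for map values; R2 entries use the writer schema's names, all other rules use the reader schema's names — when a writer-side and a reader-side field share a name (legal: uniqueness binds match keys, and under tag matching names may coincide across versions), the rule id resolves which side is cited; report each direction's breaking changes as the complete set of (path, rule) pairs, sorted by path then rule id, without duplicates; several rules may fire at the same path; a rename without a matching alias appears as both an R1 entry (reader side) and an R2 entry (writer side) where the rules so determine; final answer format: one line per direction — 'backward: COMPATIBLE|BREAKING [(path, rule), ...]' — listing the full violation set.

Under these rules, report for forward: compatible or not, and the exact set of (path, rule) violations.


forward: COMPATIBLE []

arrows below run writer -> reader for User
forward analysis of User with v1 as reader and v2 as writer:
  status: paired with writer status (Kind -> Kind; writer required)
  score: paired with writer score (float64 -> float64; writer required)
  label: paired with writer label (string -> string; writer optional)
  archived: paired with writer archived (bool -> bool; writer optional)
  attempts: paired with writer attempts (int64 -> int64; writer optional)
  zip: paired with writer zip (int64 -> int64; writer optional)
  seq: paired with writer seq (int64 -> int64; writer required)
  => forward: COMPATIBLE
the other User changes do not affect what is asked:
  field status in record User: optional changed to required -> its effect on User is confined to the backward direction, not asked
  field seq in record User: optional changed to required -> its effect on User is confined to the backward direction, not asked


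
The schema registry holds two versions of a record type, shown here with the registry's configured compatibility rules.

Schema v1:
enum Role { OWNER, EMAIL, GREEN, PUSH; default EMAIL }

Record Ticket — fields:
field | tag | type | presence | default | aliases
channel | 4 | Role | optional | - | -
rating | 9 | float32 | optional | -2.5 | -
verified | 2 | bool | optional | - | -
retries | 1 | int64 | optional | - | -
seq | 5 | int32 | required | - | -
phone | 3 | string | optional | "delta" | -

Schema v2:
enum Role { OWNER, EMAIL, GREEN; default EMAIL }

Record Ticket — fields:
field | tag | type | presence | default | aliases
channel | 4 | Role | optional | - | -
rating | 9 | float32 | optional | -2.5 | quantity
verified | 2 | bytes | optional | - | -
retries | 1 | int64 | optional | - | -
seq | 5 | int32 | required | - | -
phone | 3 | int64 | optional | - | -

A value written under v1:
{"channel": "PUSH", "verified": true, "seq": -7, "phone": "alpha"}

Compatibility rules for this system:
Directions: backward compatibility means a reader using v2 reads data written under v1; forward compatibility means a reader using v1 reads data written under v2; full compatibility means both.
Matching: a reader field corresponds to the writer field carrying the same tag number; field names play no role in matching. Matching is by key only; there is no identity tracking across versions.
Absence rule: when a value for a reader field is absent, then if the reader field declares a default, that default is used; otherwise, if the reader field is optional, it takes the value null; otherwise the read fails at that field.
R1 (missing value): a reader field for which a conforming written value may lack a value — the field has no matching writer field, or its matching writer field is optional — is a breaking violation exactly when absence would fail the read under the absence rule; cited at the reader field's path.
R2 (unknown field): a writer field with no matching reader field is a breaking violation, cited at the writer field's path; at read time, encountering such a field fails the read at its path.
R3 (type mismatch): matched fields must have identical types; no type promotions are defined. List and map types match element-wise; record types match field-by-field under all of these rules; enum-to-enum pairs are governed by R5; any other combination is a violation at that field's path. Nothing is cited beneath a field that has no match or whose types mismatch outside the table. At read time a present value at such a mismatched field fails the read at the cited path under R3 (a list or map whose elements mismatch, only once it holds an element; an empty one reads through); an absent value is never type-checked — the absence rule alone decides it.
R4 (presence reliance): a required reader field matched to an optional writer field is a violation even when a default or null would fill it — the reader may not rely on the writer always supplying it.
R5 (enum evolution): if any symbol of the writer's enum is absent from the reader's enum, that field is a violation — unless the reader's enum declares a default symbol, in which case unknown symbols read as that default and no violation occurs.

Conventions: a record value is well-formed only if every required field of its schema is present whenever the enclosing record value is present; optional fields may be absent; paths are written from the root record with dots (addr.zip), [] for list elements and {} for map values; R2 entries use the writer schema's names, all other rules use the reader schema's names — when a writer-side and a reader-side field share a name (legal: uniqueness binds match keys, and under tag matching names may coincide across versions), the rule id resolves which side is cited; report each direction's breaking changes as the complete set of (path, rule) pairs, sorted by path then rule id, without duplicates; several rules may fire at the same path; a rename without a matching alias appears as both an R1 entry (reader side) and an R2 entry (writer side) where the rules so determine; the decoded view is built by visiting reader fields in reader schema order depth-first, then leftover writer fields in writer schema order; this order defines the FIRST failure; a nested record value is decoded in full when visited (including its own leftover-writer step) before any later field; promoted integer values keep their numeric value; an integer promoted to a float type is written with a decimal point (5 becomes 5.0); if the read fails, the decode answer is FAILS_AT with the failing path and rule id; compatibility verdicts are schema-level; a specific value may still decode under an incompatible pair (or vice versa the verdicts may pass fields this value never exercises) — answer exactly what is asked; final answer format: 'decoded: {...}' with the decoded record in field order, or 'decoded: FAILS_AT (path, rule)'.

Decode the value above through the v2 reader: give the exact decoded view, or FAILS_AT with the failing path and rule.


in Ticket below, arrows point writer -> reader
decode walk for Ticket under reader schema v2:
  channel := "EMAIL" (symbol PUSH -> reader default)
  rating := -2.5 (no value, default fills)
  read fails at verified under R3
  => FAILS_AT (verified, R3)
diffs on Ticket not affecting the asked answer:
  field phone in record Ticket: type string changed to int64 (its default is dropped) -> affects the rule determinations only; this particular Ticket value decodes identically
  enum Role (field channel in record Ticket): symbol PUSH removed -> inert under this dialect — no rule fires on Ticket and the result does not move

decoded: FAILS_AT (verified, R3)


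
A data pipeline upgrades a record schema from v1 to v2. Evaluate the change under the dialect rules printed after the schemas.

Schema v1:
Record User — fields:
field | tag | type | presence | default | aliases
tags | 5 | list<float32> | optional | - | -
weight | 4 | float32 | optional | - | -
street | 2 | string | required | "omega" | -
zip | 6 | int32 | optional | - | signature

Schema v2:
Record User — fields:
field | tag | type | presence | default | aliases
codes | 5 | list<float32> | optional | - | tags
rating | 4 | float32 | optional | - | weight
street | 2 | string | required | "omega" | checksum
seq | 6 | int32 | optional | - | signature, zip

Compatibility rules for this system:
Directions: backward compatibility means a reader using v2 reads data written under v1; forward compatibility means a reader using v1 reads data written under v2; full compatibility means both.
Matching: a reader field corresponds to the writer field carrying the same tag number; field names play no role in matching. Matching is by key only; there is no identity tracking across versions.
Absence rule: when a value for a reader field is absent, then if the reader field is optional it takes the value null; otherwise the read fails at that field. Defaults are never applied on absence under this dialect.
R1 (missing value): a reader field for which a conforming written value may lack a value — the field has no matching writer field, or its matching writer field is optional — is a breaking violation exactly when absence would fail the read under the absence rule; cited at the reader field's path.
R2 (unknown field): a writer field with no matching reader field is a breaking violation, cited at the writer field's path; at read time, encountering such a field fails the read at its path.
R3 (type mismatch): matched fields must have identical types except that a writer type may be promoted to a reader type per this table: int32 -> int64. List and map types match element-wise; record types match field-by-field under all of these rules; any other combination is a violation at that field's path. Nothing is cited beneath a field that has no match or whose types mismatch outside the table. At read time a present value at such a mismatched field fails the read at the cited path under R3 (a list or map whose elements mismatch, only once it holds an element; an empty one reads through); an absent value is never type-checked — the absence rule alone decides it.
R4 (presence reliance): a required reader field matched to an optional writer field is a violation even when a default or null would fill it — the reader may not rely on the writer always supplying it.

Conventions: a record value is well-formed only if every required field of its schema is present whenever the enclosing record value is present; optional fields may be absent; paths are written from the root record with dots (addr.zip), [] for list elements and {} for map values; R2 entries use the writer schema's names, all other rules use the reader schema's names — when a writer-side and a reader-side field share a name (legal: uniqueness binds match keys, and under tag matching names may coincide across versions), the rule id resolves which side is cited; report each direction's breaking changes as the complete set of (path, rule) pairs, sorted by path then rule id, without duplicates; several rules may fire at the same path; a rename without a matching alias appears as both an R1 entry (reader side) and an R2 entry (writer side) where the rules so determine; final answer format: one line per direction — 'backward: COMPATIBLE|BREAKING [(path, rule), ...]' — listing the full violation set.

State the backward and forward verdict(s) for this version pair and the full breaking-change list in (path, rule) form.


each type pair in User: writer, then reader
backward pass over User, reader schema v2, writer schema v1:
  writer optional, list<float32> -> list<float32>: reader codes maps from writer tags
  writer optional, float32 -> float32: reader rating maps from writer weight
  writer required, string -> string: reader street maps from writer street
  writer optional, int32 -> int32: reader seq maps from writer zip
  => backward: COMPATIBLE
forward pass over User, reader schema v1, writer schema v2:
  writer optional, list<float32> -> list<float32>: reader tags maps from writer codes
  writer optional, float32 -> float32: reader weight maps from writer rating
  writer required, string -> string: reader street maps from writer street
  writer optional, int32 -> int32: reader zip maps from writer seq
  => forward: COMPATIBLE

backward: COMPATIBLE []; forward: COMPATIBLE []


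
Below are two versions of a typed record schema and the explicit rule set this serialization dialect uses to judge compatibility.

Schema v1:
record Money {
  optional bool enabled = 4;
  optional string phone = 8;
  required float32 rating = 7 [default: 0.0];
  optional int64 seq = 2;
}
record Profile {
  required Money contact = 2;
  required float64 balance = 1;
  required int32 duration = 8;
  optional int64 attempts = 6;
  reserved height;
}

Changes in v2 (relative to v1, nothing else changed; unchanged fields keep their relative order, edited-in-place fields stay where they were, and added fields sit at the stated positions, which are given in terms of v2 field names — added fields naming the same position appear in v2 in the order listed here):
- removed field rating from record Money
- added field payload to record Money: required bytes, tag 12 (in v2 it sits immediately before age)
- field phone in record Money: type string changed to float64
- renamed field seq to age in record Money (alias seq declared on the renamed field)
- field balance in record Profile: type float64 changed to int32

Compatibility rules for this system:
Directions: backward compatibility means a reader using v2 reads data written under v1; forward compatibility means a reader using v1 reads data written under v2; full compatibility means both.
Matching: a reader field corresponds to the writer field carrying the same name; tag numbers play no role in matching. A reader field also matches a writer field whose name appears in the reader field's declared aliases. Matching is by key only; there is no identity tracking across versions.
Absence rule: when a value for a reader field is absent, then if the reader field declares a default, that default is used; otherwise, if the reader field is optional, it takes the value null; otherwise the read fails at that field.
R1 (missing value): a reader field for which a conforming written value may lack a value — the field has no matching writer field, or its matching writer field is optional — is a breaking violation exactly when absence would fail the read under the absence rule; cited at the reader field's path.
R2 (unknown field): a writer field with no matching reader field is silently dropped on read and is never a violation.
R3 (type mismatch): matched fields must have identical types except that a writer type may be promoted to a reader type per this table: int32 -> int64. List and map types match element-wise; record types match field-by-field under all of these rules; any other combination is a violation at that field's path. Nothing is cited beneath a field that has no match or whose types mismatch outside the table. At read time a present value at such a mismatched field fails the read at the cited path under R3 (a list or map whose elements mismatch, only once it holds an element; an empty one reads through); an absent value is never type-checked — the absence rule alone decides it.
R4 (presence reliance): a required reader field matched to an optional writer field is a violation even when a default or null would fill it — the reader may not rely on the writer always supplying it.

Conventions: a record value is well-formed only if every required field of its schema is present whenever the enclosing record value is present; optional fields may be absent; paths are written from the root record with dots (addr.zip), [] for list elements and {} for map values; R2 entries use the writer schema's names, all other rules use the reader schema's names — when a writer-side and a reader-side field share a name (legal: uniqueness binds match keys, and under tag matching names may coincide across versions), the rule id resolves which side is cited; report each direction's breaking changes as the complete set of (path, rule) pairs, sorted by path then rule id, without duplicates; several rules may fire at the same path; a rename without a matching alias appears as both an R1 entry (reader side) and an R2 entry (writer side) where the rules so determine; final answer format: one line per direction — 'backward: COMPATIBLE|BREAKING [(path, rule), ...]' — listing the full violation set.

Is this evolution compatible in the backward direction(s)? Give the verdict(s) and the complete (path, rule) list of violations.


each type pair in Profile: writer, then reader
backward for Profile (reader v2, writer v1):
  contact: paired with writer contact (Money -> Money; writer required)
  balance: paired with writer balance (float64 -> int32; writer required)
  duration: paired with writer duration (int32 -> int32; writer required)
  attempts: paired with writer attempts (int64 -> int64; writer optional)
  contact.enabled: paired with writer contact.enabled (bool -> bool; writer optional)
  contact.phone: paired with writer contact.phone (string -> float64; writer optional)
  contact.payload has no writer counterpart
  contact.age: paired with writer contact.seq (int64 -> int64; writer optional)
  leftover writer field: contact.rating
  violation R3 at balance
  violation R1 at contact.payload
  violation R3 at contact.phone
  => 3 violation(s): backward is BREAKING for Profile
the other Profile changes do not affect what is asked:
  removed field rating from record Money -> no rule fires on it in Profile's dialect; the asked verdict holds
  renamed field seq to age in record Money (alias seq declared on the renamed field) -> no rule fires on it in Profile's dialect; the asked verdict holds

backward: BREAKING [(balance, R3), (contact.payload, R1), (contact.phone, R3)]


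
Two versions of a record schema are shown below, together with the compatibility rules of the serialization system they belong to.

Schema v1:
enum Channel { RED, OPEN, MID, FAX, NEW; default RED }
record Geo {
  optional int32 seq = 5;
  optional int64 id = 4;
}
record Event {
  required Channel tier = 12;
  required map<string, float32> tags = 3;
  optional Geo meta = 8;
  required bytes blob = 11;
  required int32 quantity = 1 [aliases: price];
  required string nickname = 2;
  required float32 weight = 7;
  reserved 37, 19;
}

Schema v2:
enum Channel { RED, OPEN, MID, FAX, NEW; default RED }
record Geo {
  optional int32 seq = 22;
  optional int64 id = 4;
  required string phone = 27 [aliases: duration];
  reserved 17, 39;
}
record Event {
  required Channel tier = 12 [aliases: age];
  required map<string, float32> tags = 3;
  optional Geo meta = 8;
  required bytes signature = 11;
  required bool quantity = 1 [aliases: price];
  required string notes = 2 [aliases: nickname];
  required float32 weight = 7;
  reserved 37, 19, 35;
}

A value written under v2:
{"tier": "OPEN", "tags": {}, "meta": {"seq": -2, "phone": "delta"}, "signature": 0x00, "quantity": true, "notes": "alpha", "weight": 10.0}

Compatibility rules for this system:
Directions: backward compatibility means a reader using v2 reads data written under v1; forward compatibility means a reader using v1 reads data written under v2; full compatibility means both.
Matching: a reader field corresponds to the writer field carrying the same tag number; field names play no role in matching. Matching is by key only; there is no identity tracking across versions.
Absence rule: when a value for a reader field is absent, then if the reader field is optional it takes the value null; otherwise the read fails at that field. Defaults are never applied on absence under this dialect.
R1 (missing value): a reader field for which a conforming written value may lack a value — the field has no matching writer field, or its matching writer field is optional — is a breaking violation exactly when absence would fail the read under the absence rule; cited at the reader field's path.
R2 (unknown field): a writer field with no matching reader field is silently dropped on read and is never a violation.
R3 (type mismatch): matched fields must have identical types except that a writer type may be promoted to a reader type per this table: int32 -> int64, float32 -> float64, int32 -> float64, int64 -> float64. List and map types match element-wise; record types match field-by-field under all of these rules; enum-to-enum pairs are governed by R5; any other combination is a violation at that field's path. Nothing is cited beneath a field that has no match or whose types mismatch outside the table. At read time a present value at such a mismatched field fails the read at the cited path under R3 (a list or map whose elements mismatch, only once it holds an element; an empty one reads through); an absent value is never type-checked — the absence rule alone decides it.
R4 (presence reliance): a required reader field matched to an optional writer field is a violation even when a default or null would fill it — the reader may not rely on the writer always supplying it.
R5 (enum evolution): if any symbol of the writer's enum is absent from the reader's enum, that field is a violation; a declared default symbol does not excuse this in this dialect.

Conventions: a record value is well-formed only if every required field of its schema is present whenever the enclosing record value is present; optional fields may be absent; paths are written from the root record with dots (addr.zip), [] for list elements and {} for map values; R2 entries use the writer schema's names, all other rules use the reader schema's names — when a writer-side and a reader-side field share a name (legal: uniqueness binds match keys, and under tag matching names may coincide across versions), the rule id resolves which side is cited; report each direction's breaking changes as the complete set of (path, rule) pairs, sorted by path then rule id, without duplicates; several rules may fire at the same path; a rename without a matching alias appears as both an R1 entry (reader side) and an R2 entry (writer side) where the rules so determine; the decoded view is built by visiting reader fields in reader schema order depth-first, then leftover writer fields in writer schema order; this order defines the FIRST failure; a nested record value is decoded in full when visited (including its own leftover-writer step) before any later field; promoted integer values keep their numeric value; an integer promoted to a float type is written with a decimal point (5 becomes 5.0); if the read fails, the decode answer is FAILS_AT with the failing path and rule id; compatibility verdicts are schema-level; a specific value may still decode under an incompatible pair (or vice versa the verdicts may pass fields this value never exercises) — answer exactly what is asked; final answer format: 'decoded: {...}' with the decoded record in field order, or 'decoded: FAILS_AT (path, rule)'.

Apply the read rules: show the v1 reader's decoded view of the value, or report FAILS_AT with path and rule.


decoded: FAILS_AT (quantity, R3)

in Event below, arrows point writer -> reader
decode (reader v1):
  tier := "OPEN"
  tags := {}
  meta.seq := null (absent, optional -> null)
  meta.id := null (absent, optional -> null)
  writer meta.seq: unknown -> dropped
  writer meta.phone: unknown -> dropped
  blob := 0x00 (from writer signature)
  read fails at quantity under R3
  => FAILS_AT (quantity, R3)
ruling out the remaining Event differences:
  renamed field blob to signature in record Event -> no rule fires on it and the decoded Event view is identical with or without it
  added field phone to record Geo: required string, tag 27 (in v2 it sits last) -> changes Event's schema-level verdicts only — the decode of this value is the same
  renamed field nickname to notes in record Event (alias nickname declared on the renamed field) -> no rule fires on it and the decoded Event view is identical with or without it
  field seq in record Geo: tag 5 changed to 22 -> no rule fires on it and the decoded Event view is identical with or without it


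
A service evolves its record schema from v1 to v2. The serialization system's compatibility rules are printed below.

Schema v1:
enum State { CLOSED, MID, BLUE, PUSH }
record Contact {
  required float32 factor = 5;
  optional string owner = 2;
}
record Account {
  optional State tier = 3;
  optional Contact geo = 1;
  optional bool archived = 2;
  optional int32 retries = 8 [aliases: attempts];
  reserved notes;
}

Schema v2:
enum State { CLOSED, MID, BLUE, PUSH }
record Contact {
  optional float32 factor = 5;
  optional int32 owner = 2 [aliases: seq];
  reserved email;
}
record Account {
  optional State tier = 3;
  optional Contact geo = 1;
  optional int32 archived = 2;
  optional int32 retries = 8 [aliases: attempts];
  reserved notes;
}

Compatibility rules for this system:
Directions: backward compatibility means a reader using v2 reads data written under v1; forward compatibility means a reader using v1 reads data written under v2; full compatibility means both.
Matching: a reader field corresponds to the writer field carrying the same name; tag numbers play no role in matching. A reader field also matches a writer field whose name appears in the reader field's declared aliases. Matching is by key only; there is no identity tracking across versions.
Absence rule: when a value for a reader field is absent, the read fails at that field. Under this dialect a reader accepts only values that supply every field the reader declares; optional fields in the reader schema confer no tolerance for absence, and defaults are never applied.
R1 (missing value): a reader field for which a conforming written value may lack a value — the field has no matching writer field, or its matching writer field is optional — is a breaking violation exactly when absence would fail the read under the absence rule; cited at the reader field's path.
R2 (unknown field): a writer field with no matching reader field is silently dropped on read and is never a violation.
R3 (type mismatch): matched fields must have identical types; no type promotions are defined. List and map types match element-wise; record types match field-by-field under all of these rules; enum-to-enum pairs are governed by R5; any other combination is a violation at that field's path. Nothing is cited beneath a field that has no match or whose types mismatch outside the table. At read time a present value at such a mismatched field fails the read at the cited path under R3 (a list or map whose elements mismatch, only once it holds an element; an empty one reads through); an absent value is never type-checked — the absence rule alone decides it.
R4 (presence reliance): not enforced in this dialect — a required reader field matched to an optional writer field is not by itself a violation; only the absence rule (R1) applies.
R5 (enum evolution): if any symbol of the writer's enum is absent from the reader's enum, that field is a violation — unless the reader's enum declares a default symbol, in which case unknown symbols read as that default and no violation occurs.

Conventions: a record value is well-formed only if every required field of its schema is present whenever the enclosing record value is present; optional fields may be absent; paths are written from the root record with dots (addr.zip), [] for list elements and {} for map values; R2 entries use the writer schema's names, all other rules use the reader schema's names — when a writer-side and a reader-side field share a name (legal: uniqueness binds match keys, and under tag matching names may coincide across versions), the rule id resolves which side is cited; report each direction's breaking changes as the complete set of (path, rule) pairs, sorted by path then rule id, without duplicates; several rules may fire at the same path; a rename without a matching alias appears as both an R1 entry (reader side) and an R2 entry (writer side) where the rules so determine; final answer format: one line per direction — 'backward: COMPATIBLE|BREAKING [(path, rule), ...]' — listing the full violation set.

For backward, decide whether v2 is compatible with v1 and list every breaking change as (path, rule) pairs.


the writer's type comes first in each Account pair
checking backward for Account: reader v2 against writer v1:
  State -> State, writer optional: tier aligns to tier
  Contact -> Contact, writer optional: geo aligns to geo
  bool -> int32, writer optional: archived aligns to archived
  int32 -> int32, writer optional: retries aligns to retries
  float32 -> float32, writer required: geo.factor aligns to geo.factor
  string -> int32, writer optional: geo.owner aligns to geo.owner
  violation R1 at archived
  violation R3 at archived
  violation R1 at geo
  violation R1 at geo.owner
  violation R3 at geo.owner
  violation R1 at retries
  violation R1 at tier
  => backward: BREAKING (7)
ruling out the remaining Account differences:
  field factor in record Contact: required changed to optional -> fires only in the forward direction of Account, which is not asked here

backward: BREAKING [(archived, R1), (archived, R3), (geo, R1), (geo.owner, R1), (geo.owner, R3), (retries, R1), (tier, R1)]


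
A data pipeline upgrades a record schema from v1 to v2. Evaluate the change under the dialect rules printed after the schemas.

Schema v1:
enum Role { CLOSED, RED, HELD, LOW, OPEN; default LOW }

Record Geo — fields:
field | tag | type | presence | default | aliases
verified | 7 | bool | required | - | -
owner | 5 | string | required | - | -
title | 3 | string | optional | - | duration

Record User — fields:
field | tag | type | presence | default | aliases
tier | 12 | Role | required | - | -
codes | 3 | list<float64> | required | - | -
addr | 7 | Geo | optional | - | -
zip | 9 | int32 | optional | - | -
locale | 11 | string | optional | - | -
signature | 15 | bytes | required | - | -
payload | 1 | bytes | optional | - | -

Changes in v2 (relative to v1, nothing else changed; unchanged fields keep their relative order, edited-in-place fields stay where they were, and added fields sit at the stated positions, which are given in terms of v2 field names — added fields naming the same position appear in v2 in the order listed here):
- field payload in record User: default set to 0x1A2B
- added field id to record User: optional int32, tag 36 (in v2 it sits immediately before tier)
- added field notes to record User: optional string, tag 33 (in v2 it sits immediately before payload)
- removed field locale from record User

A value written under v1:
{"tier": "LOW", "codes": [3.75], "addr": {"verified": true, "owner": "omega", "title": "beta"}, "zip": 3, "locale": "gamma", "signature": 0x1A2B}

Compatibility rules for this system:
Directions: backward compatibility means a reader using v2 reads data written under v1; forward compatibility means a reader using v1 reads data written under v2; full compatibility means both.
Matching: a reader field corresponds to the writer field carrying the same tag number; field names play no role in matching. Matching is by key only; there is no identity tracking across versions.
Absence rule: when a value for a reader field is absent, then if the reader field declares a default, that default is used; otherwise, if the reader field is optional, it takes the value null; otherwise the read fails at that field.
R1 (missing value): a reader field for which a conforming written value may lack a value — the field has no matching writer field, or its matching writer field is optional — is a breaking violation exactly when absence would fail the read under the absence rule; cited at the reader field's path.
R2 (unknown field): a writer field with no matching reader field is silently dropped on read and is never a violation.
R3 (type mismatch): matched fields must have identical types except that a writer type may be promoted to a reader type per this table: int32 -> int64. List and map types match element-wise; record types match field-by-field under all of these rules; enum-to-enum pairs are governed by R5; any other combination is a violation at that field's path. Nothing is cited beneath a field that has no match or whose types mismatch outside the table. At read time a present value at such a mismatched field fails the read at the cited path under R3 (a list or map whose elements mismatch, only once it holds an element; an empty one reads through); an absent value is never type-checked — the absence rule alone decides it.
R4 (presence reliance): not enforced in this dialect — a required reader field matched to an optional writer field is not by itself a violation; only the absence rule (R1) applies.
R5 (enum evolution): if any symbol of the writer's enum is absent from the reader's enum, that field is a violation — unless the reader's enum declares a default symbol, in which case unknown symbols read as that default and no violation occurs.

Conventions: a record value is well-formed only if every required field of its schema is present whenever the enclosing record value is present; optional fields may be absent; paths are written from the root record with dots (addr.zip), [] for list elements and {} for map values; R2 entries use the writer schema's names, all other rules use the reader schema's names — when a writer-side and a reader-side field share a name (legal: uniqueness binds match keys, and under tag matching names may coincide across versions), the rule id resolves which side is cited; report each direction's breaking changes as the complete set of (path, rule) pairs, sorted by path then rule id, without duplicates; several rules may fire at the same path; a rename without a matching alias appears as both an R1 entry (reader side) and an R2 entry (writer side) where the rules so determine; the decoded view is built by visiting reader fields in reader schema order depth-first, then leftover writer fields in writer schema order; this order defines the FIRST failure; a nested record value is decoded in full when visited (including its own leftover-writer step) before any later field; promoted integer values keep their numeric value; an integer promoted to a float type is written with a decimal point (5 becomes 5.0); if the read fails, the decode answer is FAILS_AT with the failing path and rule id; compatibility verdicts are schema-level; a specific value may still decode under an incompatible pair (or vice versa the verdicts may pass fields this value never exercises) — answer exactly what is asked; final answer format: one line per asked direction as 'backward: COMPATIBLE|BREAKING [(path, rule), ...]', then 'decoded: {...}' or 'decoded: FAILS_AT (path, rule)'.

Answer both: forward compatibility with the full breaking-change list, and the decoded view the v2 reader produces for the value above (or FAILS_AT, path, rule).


the writer's type comes first in each User pair
forward on User — v1 reading data written by v2:
  Role -> Role, writer required: tier aligns to tier
  list<float64> -> list<float64>, writer required: codes aligns to codes
  Geo -> Geo, writer optional: addr aligns to addr
  int32 -> int32, writer optional: zip aligns to zip
  locale: no writer match
  bytes -> bytes, writer required: signature aligns to signature
  bytes -> bytes, writer optional: payload aligns to payload
  writer field id has no reader counterpart
  writer field notes has no reader counterpart
  bool -> bool, writer required: addr.verified aligns to addr.verified
  string -> string, writer required: addr.owner aligns to addr.owner
  string -> string, writer optional: addr.title aligns to addr.title
  => forward: COMPATIBLE
migrating the User value to v2:
  id := null (absent, optional -> null)
  tier := "LOW"
  codes := [3.75]
  addr.verified := true
  addr.owner := "omega"
  addr.title := "beta"
  zip := 3
  signature := 0x1A2B
  notes := null (absent, optional -> null)
  payload := 0x1A2B (absent -> default)
  writer locale: unknown -> dropped
  => decoded: {"id": null, "tier": "LOW", "codes": [3.75], "addr": {"verified": true, "owner": "omega", "title": "beta"}, "zip": 3, "signature": 0x1A2B, "notes": null, "payload": 0x1A2B}

forward: COMPATIBLE []; decoded: {"id": null, "tier": "LOW", "codes": [3.75], "addr": {"verified": true, "owner": "omega", "title": "beta"}, "zip": 3, "signature": 0x1A2B, "notes": null, "payload": 0x1A2B}
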